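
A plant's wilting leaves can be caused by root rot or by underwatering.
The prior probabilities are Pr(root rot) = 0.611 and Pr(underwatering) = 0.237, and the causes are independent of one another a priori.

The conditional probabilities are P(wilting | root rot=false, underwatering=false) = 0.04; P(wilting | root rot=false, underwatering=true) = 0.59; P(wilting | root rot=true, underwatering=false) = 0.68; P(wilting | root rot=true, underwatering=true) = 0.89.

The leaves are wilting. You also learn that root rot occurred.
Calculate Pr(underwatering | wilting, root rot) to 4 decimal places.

P(wilting | root rot) = 0.68×0.763 + 0.89×0.237 = 0.518840 + 0.210930 = 0.729770
Of this, 0.210930 comes from 0.89×0.237 (the underwatering=true cases).
Hence the posterior is 0.210930/0.729770 ≈ 0.2890.

Pr(underwatering | wilting, root rot) ≈ 0.2890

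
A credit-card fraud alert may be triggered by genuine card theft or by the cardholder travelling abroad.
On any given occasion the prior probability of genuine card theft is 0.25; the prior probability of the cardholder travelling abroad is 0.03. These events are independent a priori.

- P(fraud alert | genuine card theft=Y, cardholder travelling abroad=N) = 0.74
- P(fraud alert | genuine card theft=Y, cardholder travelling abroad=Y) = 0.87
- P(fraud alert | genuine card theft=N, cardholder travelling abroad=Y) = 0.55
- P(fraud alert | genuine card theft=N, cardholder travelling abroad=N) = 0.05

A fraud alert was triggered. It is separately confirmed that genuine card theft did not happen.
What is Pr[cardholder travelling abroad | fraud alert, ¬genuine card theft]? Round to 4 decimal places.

Pr[cardholder travelling abroad | fraud alert, ¬genuine card theft] ≈ 0.2538

Sum P(fraud alert|·) weighted by the priors over both values of cardholder travelling abroad:
  P(fraud alert | ¬genuine card theft) = 0.05·0.97 + 0.55·0.03
        = 0.048500 + 0.016500 = 0.065000
The terms with cardholder travelling abroad present sum to 0.016500, so
  P(cardholder travelling abroad | fraud alert, ¬genuine card theft) = 0.016500 / 0.065000 ≈ 0.2538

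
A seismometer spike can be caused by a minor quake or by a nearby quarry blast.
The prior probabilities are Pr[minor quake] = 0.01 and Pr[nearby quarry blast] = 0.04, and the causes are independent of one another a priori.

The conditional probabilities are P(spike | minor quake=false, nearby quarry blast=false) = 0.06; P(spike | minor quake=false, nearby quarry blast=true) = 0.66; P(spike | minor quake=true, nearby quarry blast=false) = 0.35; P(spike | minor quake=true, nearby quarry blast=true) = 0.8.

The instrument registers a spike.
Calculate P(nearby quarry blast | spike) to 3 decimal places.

For the numerator, keep only nearby quarry blast=true terms: 0.026136 + 0.000320 = 0.026456
Normalizer over all consistent configurations: 0.06*0.99*0.96 + 0.66*0.99*0.04 + 0.35*0.01*0.96 + 0.8*0.01*0.04 = 0.086840
P(nearby quarry blast | spike) = 0.026456/0.086840 ≈ 0.305

P(nearby quarry blast | spike) ≈ 0.305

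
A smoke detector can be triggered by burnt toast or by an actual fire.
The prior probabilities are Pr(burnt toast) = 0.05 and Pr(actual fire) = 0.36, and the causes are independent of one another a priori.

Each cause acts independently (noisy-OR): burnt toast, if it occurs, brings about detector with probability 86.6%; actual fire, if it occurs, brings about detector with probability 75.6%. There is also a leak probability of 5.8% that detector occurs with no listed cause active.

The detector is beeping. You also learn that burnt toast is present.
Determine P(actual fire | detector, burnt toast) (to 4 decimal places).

Under noisy-OR, P(detector | causes) = 1 − (1−0.058)·∏(1−qᵢ) over the active causes.
P(detector | burnt toast) = 0.873772×0.64 + 0.9692×0.36 = 0.559214 + 0.348912 = 0.908126
The actual fire-present share is 0.9692×0.36 = 0.348912.
Hence the posterior is 0.348912/0.908126 ≈ 0.3842.

P(actual fire | detector, burnt toast) ≈ 0.3842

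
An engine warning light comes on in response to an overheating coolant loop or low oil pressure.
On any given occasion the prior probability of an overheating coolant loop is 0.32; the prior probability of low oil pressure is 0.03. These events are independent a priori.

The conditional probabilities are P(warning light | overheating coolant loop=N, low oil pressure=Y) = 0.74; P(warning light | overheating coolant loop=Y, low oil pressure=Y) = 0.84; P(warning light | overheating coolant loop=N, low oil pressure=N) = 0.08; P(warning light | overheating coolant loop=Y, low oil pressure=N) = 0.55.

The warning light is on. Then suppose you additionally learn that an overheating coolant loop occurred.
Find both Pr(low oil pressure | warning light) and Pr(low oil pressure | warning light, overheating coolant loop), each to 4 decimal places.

Pr(low oil pressure | warning light) ≈ 0.0939; Pr(low oil pressure | warning light, overheating coolant loop) ≈ 0.0451

P(warning light) = 0.08×0.68×0.97 + 0.74×0.68×0.03 + 0.55×0.32×0.97 + 0.84×0.32×0.03 = 0.052768 + 0.015096 + 0.170720 + 0.008064 = 0.246648
Of this, 0.023160 comes from 0.015096 + 0.008064 (the low oil pressure=true cases).
P(low oil pressure | warning light) = 0.023160 / 0.246648 ≈ 0.0939

Now also conditioning on overheating coolant loop=true:
Enumerate both values of low oil pressure and weight by the priors:
  P(warning light | overheating coolant loop) = 0.55*0.97 + 0.84*0.03
        = 0.533500 + 0.025200 = 0.558700
Keeping only the low oil pressure-present terms gives 0.025200, so
  P(low oil pressure | warning light, overheating coolant loop) = 0.025200 / 0.558700 ≈ 0.0451
— overheating coolant loop explains away the evidence for low oil pressure.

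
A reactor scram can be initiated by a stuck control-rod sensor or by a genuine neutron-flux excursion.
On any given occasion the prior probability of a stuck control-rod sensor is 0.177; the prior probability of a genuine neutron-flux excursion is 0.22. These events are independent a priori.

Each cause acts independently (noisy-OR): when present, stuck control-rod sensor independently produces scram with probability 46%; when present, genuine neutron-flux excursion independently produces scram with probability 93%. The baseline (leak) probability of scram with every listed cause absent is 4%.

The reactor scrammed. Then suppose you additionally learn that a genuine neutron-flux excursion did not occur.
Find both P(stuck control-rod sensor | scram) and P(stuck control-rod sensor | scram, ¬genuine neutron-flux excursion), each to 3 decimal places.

P(stuck control-rod sensor | scram) ≈ 0.348; P(stuck control-rod sensor | scram, ¬genuine neutron-flux excursion) ≈ 0.721

Under noisy-OR, P(scram | causes) = 1 − (1−0.04)·∏(1−qᵢ) over the active causes.
P(scram) = 0.04·0.823·0.78 + 0.9328·0.823·0.22 + 0.4816·0.177·0.78 + 0.963712·0.177·0.22 = 0.025678 + 0.168893 + 0.066490 + 0.037527 = 0.298588
Restricting to configurations with stuck control-rod sensor present: 0.066490 + 0.037527 = 0.104017.
P(stuck control-rod sensor | scram) = 0.104017 / 0.298588 ≈ 0.348

Now also conditioning on genuine neutron-flux excursion≠true:
P(scram | ¬genuine neutron-flux excursion) = 0.04·0.823 + 0.4816·0.177 = 0.032920 + 0.085243 = 0.118163
Restricting to configurations with stuck control-rod sensor present: 0.4816·0.177 = 0.085243.
So P(stuck control-rod sensor | scram, ¬genuine neutron-flux excursion) = 0.085243/0.118163 ≈ 0.721.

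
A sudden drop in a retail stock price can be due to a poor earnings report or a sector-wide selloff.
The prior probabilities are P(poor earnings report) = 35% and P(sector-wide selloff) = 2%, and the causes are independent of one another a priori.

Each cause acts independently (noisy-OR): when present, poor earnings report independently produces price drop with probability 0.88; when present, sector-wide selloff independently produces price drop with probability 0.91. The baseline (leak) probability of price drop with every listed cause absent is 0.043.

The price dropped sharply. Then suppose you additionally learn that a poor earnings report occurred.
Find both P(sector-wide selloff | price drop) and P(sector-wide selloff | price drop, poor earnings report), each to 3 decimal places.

Under noisy-OR, P(price drop | causes) = 1 − (1−0.043)·∏(1−qᵢ) over the active causes.
P(price drop) = 0.043*0.65*0.98 + 0.91387*0.65*0.02 + 0.88516*0.35*0.98 + 0.989664*0.35*0.02 = 0.027391 + 0.011880 + 0.303610 + 0.006928 = 0.349809
Of this, 0.018808 comes from 0.011880 + 0.006928 (the sector-wide selloff=true cases).
Hence the posterior is 0.018808/0.349809 ≈ 0.054.

Now also conditioning on poor earnings report=true:
By total probability over both values of sector-wide selloff:
  P(price drop | poor earnings report) = 0.88516×0.98 + 0.989664×0.02
        = 0.867457 + 0.019793 = 0.887250
Keeping only the sector-wide selloff-present terms gives 0.019793, so
  P(sector-wide selloff | price drop, poor earnings report) = 0.019793 / 0.887250 ≈ 0.022
— poor earnings report explains away the evidence for sector-wide selloff.

P(sector-wide selloff | price drop) ≈ 0.054; P(sector-wide selloff | price drop, poor earnings report) ≈ 0.022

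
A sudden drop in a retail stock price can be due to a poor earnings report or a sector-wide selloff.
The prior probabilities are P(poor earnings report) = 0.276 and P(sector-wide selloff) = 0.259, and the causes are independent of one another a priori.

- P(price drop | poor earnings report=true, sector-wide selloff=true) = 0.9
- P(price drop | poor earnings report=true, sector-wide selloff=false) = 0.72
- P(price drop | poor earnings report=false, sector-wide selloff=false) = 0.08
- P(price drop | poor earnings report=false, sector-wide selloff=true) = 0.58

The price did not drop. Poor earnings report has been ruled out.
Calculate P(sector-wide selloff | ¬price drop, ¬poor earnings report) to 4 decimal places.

P(sector-wide selloff | ¬price drop, ¬poor earnings report) ≈ 0.1376

Weight on sector-wide selloff=true, given the evidence: 0.42·0.259 = 0.108780
Normalizer over all consistent configurations: 0.92·0.741 + 0.42·0.259 = 0.790500
Posterior = 0.108780 / 0.790500 ≈ 0.1376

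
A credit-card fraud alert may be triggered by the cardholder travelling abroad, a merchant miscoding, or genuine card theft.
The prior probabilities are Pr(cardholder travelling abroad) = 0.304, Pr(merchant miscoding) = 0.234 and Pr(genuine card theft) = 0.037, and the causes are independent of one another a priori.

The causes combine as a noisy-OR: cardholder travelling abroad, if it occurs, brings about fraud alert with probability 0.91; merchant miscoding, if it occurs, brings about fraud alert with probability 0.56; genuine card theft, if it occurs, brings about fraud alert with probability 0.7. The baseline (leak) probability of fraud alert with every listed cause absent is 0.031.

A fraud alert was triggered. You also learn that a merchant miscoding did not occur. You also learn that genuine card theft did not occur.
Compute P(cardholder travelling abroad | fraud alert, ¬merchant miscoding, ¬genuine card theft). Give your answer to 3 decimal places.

Under noisy-OR, P(fraud alert | causes) = 1 − (1−0.031)·∏(1−qᵢ) over the active causes.
P(fraud alert | ¬merchant miscoding, ¬genuine card theft) = 0.031×0.696 + 0.91279×0.304 = 0.021576 + 0.277488 = 0.299064
The cardholder travelling abroad-present share is 0.91279×0.304 = 0.277488.
P(cardholder travelling abroad | fraud alert, ¬merchant miscoding, ¬genuine card theft) = 0.277488 / 0.299064 ≈ 0.928

P(cardholder travelling abroad | fraud alert, ¬merchant miscoding, ¬genuine card theft) ≈ 0.928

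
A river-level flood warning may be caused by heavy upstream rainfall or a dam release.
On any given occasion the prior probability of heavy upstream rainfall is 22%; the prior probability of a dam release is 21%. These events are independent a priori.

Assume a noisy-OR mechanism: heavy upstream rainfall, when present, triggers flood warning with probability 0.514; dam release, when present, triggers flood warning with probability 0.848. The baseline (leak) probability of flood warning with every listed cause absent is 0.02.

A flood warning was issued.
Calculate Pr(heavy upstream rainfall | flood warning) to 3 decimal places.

Under noisy-OR, P(flood warning | causes) = 1 − (1−0.02)·∏(1−qᵢ) over the active causes.
For the numerator, keep only heavy upstream rainfall=true terms: 0.091023 + 0.042855 = 0.133878
Denominator P(flood warning): 0.02*0.78*0.79 + 0.85104*0.78*0.21 + 0.52372*0.22*0.79 + 0.927605*0.22*0.21 = 0.285602
P(heavy upstream rainfall | flood warning) = 0.133878/0.285602 ≈ 0.469

Pr(heavy upstream rainfall | flood warning) ≈ 0.469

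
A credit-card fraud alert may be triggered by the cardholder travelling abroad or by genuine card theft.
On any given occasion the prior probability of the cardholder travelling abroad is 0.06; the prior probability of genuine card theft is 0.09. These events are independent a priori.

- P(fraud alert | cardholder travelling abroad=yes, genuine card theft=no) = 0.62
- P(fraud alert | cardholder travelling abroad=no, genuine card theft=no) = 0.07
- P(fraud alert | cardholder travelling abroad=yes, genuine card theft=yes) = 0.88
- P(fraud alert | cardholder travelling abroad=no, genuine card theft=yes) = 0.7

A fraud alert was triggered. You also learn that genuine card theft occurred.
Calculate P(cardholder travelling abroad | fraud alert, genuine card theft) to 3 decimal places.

P(cardholder travelling abroad | fraud alert, genuine card theft) ≈ 0.074

Numerator (weight on configurations with cardholder travelling abroad): 0.88*0.06 = 0.052800
Denominator P(fraud alert | genuine card theft): 0.7*0.94 + 0.88*0.06 = 0.710800
Posterior = 0.052800 / 0.710800 ≈ 0.074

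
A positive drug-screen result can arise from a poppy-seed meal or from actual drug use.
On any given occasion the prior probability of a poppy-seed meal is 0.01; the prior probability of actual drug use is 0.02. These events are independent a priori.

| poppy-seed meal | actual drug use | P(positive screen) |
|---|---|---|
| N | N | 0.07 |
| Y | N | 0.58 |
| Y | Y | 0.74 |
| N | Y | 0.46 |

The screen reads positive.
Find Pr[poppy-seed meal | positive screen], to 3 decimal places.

Pr[poppy-seed meal | positive screen] ≈ 0.070

P(positive screen) = 0.07×0.99×0.98 + 0.46×0.99×0.02 + 0.58×0.01×0.98 + 0.74×0.01×0.02 = 0.067914 + 0.009108 + 0.005684 + 0.000148 = 0.082854
Restricting to configurations with poppy-seed meal present: 0.005684 + 0.000148 = 0.005832.
Hence the posterior is 0.005832/0.082854 ≈ 0.070.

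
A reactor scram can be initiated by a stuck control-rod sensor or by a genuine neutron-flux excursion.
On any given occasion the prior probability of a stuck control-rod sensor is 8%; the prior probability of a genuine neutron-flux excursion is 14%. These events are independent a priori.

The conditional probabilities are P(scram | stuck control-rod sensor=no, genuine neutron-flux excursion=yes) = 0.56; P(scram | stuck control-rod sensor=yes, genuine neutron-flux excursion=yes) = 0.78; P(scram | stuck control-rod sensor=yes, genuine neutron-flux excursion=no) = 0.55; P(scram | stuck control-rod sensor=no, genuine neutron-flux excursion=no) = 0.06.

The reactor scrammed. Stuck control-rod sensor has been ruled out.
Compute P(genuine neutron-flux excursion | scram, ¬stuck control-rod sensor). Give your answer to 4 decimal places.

P(genuine neutron-flux excursion | scram, ¬stuck control-rod sensor) ≈ 0.6031

P(scram | ¬stuck control-rod sensor) = 0.06×0.86 + 0.56×0.14 = 0.051600 + 0.078400 = 0.130000
Of this, 0.078400 comes from 0.56×0.14 (the genuine neutron-flux excursion=true cases).
So P(genuine neutron-flux excursion | scram, ¬stuck control-rod sensor) = 0.078400/0.130000 ≈ 0.6031.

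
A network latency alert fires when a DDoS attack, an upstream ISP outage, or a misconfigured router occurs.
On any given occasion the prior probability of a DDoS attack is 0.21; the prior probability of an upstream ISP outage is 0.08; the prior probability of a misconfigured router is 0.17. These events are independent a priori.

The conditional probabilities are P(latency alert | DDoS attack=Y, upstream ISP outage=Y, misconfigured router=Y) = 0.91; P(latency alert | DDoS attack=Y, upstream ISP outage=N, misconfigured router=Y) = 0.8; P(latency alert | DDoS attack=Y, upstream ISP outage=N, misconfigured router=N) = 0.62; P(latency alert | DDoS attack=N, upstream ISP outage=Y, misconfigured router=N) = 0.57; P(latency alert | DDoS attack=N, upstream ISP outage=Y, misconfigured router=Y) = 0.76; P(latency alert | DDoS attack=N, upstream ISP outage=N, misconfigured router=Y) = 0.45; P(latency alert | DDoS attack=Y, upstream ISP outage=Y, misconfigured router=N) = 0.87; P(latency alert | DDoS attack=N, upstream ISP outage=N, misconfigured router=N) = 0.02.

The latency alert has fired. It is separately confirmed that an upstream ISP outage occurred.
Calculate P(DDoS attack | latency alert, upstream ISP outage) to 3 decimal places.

P(DDoS attack | latency alert, upstream ISP outage) ≈ 0.279

P(latency alert | upstream ISP outage) = 0.57×0.79×0.83 + 0.76×0.79×0.17 + 0.87×0.21×0.83 + 0.91×0.21×0.17 = 0.373749 + 0.102068 + 0.151641 + 0.032487 = 0.659945
The DDoS attack-present share is 0.151641 + 0.032487 = 0.184128.
So P(DDoS attack | latency alert, upstream ISP outage) = 0.184128/0.659945 ≈ 0.279.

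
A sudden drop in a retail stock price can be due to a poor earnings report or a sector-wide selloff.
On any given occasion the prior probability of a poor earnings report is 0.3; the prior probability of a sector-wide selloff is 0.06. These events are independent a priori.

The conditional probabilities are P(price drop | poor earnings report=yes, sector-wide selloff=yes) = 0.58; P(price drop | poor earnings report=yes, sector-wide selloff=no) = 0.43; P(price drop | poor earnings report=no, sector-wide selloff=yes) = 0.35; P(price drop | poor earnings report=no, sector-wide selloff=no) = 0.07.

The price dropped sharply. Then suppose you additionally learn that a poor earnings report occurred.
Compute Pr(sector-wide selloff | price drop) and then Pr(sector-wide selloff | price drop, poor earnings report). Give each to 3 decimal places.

By total probability over the 4 (poor earnings report, sector-wide selloff) configurations:
  P(price drop) = 0.07·0.7·0.94 + 0.35·0.7·0.06 + 0.43·0.3·0.94 + 0.58·0.3·0.06
        = 0.046060 + 0.014700 + 0.121260 + 0.010440 = 0.192460
Keeping only the sector-wide selloff-present terms gives 0.025140, so
  P(sector-wide selloff | price drop) = 0.025140 / 0.192460 ≈ 0.131

Now condition on the additional information:
For the numerator, keep only sector-wide selloff=true terms: 0.58*0.06 = 0.034800
Denominator P(price drop | poor earnings report): 0.43*0.94 + 0.58*0.06 = 0.439000
P(sector-wide selloff | price drop, poor earnings report) = 0.034800/0.439000 ≈ 0.079
— poor earnings report explains away the evidence for sector-wide selloff.

Pr(sector-wide selloff | price drop) ≈ 0.131; Pr(sector-wide selloff | price drop, poor earnings report) ≈ 0.079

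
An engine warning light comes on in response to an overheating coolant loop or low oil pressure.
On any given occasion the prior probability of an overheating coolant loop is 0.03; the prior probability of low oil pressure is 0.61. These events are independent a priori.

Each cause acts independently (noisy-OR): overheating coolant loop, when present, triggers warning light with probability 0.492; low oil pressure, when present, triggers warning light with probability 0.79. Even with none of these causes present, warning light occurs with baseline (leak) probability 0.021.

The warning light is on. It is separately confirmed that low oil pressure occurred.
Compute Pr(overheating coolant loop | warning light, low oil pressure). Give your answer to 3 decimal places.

Pr(overheating coolant loop | warning light, low oil pressure) ≈ 0.034

Under noisy-OR, P(warning light | causes) = 1 − (1−0.021)·∏(1−qᵢ) over the active causes.
Enumerate both values of overheating coolant loop and weight by the priors:
  P(warning light | low oil pressure) = 0.79441·0.97 + 0.89556·0.03
        = 0.770578 + 0.026867 = 0.797445
Keeping only the overheating coolant loop-present terms gives 0.026867, so
  P(overheating coolant loop | warning light, low oil pressure) = 0.026867 / 0.797445 ≈ 0.034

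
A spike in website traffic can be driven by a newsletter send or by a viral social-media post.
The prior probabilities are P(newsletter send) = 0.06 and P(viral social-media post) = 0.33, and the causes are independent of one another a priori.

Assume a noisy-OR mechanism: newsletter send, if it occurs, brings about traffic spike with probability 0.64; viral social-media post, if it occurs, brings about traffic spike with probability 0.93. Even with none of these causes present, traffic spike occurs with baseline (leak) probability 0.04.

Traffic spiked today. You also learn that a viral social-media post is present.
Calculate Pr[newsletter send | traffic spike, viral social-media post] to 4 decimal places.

Pr[newsletter send | traffic spike, viral social-media post] ≈ 0.0626

Under noisy-OR, P(traffic spike | causes) = 1 − (1−0.04)·∏(1−qᵢ) over the active causes.
P(traffic spike | viral social-media post) = 0.9328·0.94 + 0.975808·0.06 = 0.876832 + 0.058548 = 0.935380
The newsletter send-present share is 0.975808·0.06 = 0.058548.
Hence the posterior is 0.058548/0.935380 ≈ 0.0626.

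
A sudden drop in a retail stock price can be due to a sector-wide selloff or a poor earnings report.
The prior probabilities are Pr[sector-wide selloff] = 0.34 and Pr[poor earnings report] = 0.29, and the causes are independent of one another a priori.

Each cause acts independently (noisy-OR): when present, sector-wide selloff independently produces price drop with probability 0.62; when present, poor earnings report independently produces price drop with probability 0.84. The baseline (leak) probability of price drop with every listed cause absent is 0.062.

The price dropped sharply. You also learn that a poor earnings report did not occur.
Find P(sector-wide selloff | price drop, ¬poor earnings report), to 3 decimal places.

P(sector-wide selloff | price drop, ¬poor earnings report) ≈ 0.842

Under noisy-OR, P(price drop | causes) = 1 − (1−0.062)·∏(1−qᵢ) over the active causes.
For the numerator, keep only sector-wide selloff=true terms: 0.64356×0.34 = 0.218810
Denominator P(price drop | ¬poor earnings report): 0.062×0.66 + 0.64356×0.34 = 0.259730
P(sector-wide selloff | price drop, ¬poor earnings report) = 0.218810/0.259730 ≈ 0.842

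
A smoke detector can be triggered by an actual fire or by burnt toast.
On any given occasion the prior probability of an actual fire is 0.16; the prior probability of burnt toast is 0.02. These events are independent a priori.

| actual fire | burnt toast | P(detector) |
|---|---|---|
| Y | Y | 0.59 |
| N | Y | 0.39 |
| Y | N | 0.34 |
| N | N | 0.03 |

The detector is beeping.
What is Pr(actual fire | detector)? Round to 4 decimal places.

Pr(actual fire | detector) ≈ 0.6385

For the numerator, keep only actual fire=true terms: 0.053312 + 0.001888 = 0.055200
Normalizer over all consistent configurations: 0.03*0.84*0.98 + 0.39*0.84*0.02 + 0.34*0.16*0.98 + 0.59*0.16*0.02 = 0.086448
P(actual fire | detector) = 0.055200/0.086448 ≈ 0.6385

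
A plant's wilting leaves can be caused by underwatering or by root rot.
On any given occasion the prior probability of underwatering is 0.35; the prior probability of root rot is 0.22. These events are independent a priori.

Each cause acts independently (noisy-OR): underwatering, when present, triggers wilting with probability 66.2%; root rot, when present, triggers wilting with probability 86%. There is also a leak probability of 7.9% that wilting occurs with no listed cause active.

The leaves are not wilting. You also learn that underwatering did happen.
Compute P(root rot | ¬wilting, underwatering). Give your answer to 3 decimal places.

P(root rot | ¬wilting, underwatering) ≈ 0.038

Under noisy-OR, P(wilting | causes) = 1 − (1−0.079)·∏(1−qᵢ) over the active causes.
P(¬wilting | underwatering) = 0.311298*0.78 + 0.043582*0.22 = 0.242812 + 0.009588 = 0.252400
Of this, 0.009588 comes from 0.043582*0.22 (the root rot=true cases).
So P(root rot | ¬wilting, underwatering) = 0.009588/0.252400 ≈ 0.038.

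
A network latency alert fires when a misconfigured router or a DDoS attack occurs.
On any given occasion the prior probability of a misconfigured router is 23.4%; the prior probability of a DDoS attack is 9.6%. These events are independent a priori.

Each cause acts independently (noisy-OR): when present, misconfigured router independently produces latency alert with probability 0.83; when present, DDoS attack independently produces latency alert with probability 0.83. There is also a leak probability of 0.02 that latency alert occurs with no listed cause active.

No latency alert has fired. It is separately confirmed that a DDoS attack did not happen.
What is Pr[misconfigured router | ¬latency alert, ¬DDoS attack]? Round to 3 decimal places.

Under noisy-OR, P(latency alert | causes) = 1 − (1−0.02)·∏(1−qᵢ) over the active causes.
Weight on misconfigured router=true, given the evidence: 0.1666×0.234 = 0.038984
Denominator P(¬latency alert | ¬DDoS attack): 0.98×0.766 + 0.1666×0.234 = 0.789664
Posterior = 0.038984 / 0.789664 ≈ 0.049

Pr[misconfigured router | ¬latency alert, ¬DDoS attack] ≈ 0.049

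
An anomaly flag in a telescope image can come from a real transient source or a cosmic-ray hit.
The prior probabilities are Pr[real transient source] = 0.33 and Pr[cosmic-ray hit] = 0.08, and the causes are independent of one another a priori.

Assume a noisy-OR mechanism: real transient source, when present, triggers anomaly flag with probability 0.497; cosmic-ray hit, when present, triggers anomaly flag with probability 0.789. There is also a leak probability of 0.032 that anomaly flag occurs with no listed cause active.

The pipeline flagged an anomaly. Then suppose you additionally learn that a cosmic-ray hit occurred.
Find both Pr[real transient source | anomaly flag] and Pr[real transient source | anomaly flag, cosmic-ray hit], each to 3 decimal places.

Pr[real transient source | anomaly flag] ≈ 0.742; Pr[real transient source | anomaly flag, cosmic-ray hit] ≈ 0.357

Under noisy-OR, P(anomaly flag | causes) = 1 − (1−0.032)·∏(1−qᵢ) over the active causes.
P(anomaly flag) = 0.032*0.67*0.92 + 0.795752*0.67*0.08 + 0.513096*0.33*0.92 + 0.897263*0.33*0.08 = 0.019725 + 0.042652 + 0.155776 + 0.023688 = 0.241841
Restricting to configurations with real transient source present: 0.155776 + 0.023688 = 0.179464.
Hence the posterior is 0.179464/0.241841 ≈ 0.742.

Now condition on the additional information:
For the numerator, keep only real transient source=true terms: 0.897263×0.33 = 0.296097
Normalizer over all consistent configurations: 0.795752×0.67 + 0.897263×0.33 = 0.829251
P(real transient source | anomaly flag, cosmic-ray hit) = 0.296097/0.829251 ≈ 0.357
This is intercausal reasoning (explaining away): once cosmic-ray hit accounts for the anomaly flag, real transient source becomes less likely.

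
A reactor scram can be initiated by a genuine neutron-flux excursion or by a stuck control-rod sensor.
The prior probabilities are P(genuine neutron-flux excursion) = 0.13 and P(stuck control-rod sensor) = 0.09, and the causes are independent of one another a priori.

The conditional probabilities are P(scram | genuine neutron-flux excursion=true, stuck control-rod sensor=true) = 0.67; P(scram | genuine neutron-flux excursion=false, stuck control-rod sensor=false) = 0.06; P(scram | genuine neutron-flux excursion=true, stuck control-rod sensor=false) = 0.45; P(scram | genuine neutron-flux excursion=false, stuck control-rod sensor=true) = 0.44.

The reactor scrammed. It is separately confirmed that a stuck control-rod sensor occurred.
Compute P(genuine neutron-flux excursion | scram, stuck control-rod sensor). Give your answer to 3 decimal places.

P(genuine neutron-flux excursion | scram, stuck control-rod sensor) ≈ 0.185

P(scram | stuck control-rod sensor) = 0.44×0.87 + 0.67×0.13 = 0.382800 + 0.087100 = 0.469900
The genuine neutron-flux excursion-present share is 0.67×0.13 = 0.087100.
Hence the posterior is 0.087100/0.469900 ≈ 0.185.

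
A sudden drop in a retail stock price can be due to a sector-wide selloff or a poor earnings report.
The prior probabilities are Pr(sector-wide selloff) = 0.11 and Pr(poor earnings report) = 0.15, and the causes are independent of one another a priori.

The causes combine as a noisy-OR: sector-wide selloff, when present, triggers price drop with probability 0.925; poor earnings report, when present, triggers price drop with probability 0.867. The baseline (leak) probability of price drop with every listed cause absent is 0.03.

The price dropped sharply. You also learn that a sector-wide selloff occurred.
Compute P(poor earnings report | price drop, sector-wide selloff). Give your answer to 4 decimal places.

Under noisy-OR, P(price drop | causes) = 1 − (1−0.03)·∏(1−qᵢ) over the active causes.
Weight on poor earnings report=true, given the evidence: 0.990324*0.15 = 0.148549
The normalizing constant is 0.92725*0.85 + 0.990324*0.15 = 0.936711
P(poor earnings report | price drop, sector-wide selloff) = 0.148549/0.936711 ≈ 0.1586

P(poor earnings report | price drop, sector-wide selloff) ≈ 0.1586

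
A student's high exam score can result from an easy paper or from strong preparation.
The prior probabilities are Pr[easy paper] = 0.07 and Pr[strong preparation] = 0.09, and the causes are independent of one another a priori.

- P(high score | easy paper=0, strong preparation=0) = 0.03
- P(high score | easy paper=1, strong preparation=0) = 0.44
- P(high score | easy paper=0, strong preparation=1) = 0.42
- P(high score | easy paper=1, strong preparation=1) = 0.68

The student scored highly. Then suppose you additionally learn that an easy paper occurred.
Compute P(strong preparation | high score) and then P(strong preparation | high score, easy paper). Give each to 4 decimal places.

P(strong preparation | high score) ≈ 0.4247; P(strong preparation | high score, easy paper) ≈ 0.1326

Sum P(high score|·) weighted by the priors over the 4 (easy paper, strong preparation) configurations:
  P(high score) = 0.03*0.93*0.91 + 0.42*0.93*0.09 + 0.44*0.07*0.91 + 0.68*0.07*0.09
        = 0.025389 + 0.035154 + 0.028028 + 0.004284 = 0.092855
The terms with strong preparation present sum to 0.039438, so
  P(strong preparation | high score) = 0.039438 / 0.092855 ≈ 0.4247

Now also conditioning on easy paper=true:
P(high score | easy paper) = 0.44·0.91 + 0.68·0.09 = 0.400400 + 0.061200 = 0.461600
Restricting to configurations with strong preparation present: 0.68·0.09 = 0.061200.
So P(strong preparation | high score, easy paper) = 0.061200/0.461600 ≈ 0.1326.
Conditioning on easy paper lowers the posterior on strong preparation: the classic explaining-away effect in a common-effect structure.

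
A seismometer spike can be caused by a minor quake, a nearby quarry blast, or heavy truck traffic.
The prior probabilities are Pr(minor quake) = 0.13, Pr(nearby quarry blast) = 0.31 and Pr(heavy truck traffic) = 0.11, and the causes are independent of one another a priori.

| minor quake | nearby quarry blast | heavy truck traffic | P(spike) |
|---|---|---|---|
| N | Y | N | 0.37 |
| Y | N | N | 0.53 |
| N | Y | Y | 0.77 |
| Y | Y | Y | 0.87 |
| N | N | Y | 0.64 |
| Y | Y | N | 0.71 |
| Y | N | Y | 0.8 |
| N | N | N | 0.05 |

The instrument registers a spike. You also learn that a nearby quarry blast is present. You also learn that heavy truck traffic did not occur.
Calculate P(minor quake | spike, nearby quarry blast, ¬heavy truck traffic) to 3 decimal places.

Sum P(spike|·) weighted by the priors over both values of minor quake:
  P(spike | nearby quarry blast, ¬heavy truck traffic) = 0.37·0.87 + 0.71·0.13
        = 0.321900 + 0.092300 = 0.414200
Keeping only the minor quake-present terms gives 0.092300, so
  P(minor quake | spike, nearby quarry blast, ¬heavy truck traffic) = 0.092300 / 0.414200 ≈ 0.223

P(minor quake | spike, nearby quarry blast, ¬heavy truck traffic) ≈ 0.223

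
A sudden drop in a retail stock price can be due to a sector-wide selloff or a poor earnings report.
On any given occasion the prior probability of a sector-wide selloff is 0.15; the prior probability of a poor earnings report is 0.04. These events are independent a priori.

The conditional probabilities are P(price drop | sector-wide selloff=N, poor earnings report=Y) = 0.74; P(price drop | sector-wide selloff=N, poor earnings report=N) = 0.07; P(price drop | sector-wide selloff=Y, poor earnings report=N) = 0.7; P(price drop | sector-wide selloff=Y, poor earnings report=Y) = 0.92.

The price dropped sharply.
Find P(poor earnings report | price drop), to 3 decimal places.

For the numerator, keep only poor earnings report=true terms: 0.025160 + 0.005520 = 0.030680
The normalizing constant is 0.07×0.85×0.96 + 0.74×0.85×0.04 + 0.7×0.15×0.96 + 0.92×0.15×0.04 = 0.188600
Posterior = 0.030680 / 0.188600 ≈ 0.163

P(poor earnings report | price drop) ≈ 0.163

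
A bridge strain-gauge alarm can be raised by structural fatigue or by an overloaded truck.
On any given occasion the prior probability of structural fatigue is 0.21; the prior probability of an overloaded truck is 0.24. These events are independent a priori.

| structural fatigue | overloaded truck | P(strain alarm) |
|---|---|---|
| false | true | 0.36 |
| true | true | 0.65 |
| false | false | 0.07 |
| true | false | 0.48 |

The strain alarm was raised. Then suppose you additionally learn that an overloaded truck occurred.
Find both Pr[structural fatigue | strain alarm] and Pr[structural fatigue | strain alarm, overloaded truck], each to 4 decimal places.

Pr[structural fatigue | strain alarm] ≈ 0.4979; Pr[structural fatigue | strain alarm, overloaded truck] ≈ 0.3243

P(strain alarm) = 0.07*0.79*0.76 + 0.36*0.79*0.24 + 0.48*0.21*0.76 + 0.65*0.21*0.24 = 0.042028 + 0.068256 + 0.076608 + 0.032760 = 0.219652
Restricting to configurations with structural fatigue present: 0.076608 + 0.032760 = 0.109368.
P(structural fatigue | strain alarm) = 0.109368 / 0.219652 ≈ 0.4979

With the extra evidence:
P(strain alarm | overloaded truck) = 0.36×0.79 + 0.65×0.21 = 0.284400 + 0.136500 = 0.420900
The structural fatigue-present share is 0.65×0.21 = 0.136500.
P(structural fatigue | strain alarm, overloaded truck) = 0.136500 / 0.420900 ≈ 0.3243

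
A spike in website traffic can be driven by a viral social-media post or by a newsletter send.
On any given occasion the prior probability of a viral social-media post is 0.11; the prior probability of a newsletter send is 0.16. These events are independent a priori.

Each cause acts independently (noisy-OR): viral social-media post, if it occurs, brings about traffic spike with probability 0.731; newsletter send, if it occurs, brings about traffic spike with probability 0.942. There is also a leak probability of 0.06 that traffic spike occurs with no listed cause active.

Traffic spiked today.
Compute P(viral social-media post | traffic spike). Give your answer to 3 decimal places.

Under noisy-OR, P(traffic spike | causes) = 1 − (1−0.06)·∏(1−qᵢ) over the active causes.
Weight on viral social-media post=true, given the evidence: 0.069036 + 0.017342 = 0.086378
Denominator P(traffic spike): 0.06×0.89×0.84 + 0.94548×0.89×0.16 + 0.74714×0.11×0.84 + 0.985334×0.11×0.16 = 0.265870
Posterior = 0.086378 / 0.265870 ≈ 0.325

P(viral social-media post | traffic spike) ≈ 0.325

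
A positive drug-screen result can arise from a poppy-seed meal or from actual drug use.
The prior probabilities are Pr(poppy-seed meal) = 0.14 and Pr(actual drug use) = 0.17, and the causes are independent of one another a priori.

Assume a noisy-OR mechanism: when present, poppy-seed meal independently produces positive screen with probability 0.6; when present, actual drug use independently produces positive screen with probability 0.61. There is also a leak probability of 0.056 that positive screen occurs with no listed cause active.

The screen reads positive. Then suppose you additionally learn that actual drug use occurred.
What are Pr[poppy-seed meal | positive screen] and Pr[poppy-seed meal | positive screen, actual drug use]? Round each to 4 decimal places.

Pr[poppy-seed meal | positive screen] ≈ 0.4117; Pr[poppy-seed meal | positive screen, actual drug use] ≈ 0.1801

Under noisy-OR, P(positive screen | causes) = 1 − (1−0.056)·∏(1−qᵢ) over the active causes.
Enumerate the 4 (poppy-seed meal, actual drug use) configurations and weight by the priors:
  P(positive screen) = 0.056×0.86×0.83 + 0.63184×0.86×0.17 + 0.6224×0.14×0.83 + 0.852736×0.14×0.17
        = 0.039973 + 0.092375 + 0.072323 + 0.020295 = 0.224966
Configurations with poppy-seed meal contribute 0.092618, so
  P(poppy-seed meal | positive screen) = 0.092618 / 0.224966 ≈ 0.4117

Now condition on the additional information:
For the numerator, keep only poppy-seed meal=true terms: 0.852736*0.14 = 0.119383
The normalizing constant is 0.63184*0.86 + 0.852736*0.14 = 0.662765
Posterior = 0.119383 / 0.662765 ≈ 0.1801
Conditioning on actual drug use lowers the posterior on poppy-seed meal: the classic explaining-away effect in a common-effect structure.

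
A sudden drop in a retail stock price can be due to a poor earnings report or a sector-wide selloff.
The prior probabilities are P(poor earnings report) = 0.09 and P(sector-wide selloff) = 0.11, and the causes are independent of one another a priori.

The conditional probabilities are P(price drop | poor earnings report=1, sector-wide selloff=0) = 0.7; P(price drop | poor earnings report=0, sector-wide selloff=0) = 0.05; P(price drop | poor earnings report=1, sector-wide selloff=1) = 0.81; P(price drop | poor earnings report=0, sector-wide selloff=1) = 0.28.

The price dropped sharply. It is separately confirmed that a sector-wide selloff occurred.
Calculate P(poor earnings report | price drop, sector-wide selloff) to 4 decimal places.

Sum P(price drop|·) weighted by the priors over both values of poor earnings report:
  P(price drop | sector-wide selloff) = 0.28×0.91 + 0.81×0.09
        = 0.254800 + 0.072900 = 0.327700
Keeping only the poor earnings report-present terms gives 0.072900, so
  P(poor earnings report | price drop, sector-wide selloff) = 0.072900 / 0.327700 ≈ 0.2225

P(poor earnings report | price drop, sector-wide selloff) ≈ 0.2225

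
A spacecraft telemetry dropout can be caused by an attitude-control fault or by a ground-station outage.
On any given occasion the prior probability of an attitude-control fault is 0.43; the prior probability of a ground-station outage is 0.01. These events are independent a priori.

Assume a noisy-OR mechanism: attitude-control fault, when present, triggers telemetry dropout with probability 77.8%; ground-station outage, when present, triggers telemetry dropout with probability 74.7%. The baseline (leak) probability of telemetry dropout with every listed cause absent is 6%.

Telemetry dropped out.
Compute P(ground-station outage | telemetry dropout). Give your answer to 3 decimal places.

P(ground-station outage | telemetry dropout) ≈ 0.022

Under noisy-OR, P(telemetry dropout | causes) = 1 − (1−0.06)·∏(1−qᵢ) over the active causes.
By total probability over the 4 (attitude-control fault, ground-station outage) configurations:
  P(telemetry dropout) = 0.06×0.57×0.99 + 0.76218×0.57×0.01 + 0.79132×0.43×0.99 + 0.947204×0.43×0.01
        = 0.033858 + 0.004344 + 0.336865 + 0.004073 = 0.379140
Keeping only the ground-station outage-present terms gives 0.008417, so
  P(ground-station outage | telemetry dropout) = 0.008417 / 0.379140 ≈ 0.022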